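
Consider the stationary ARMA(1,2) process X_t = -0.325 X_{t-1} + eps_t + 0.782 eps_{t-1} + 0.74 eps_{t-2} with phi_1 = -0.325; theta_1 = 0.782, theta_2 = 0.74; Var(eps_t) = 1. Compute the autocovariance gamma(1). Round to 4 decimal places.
\gamma(1) = 0.6002

Multiply the model equation by X_{t-k} and take expectations. With theta_0 = psi_0 = 1 and psi_j the MA(infinity) weights, this gives
  gamma(k) - sum_i phi_i gamma(k-i) = c_k,
  c_k = sigma^2 * sum_{j=k..q} theta_j psi_{j-k}   (c_k = 0 for k > q),
using gamma(-m) = gamma(m).
psi-weights needed (psi_j = theta_j + sum_i phi_i psi_{j-i}):
  psi_1 = theta_1 + phi_1 = 0.782 + (-0.325) = 0.457
  psi_2 = theta_2 + phi_1 psi_1 = 0.74 + (-0.325)(0.457) = 0.591475
Right-hand sides:
  c_0 = sigma^2 (1 + theta_1 psi_1 + theta_2 psi_2) = 1 * (1 + (0.782)(0.457) + (0.74)(0.591475)) = 1 * 1.795065 = 1.795065
  c_1 = sigma^2 (theta_1 + theta_2 psi_1) = 1 * (0.782 + (0.74)(0.457)) = 1.12018
  c_2 = sigma^2 theta_2 = 1 * (0.74) = 0.74
Equations for k = 0 and k = 1 (AR order 1):
  gamma(0) = phi_1 gamma(1) + c_0
  gamma(1) = phi_1 gamma(0) + c_1
Substituting the second into the first: gamma(0) (1 - phi_1^2) = c_0 + phi_1 c_1, so
  gamma(0) = (c_0 + phi_1 c_1) / (1 - phi_1^2) = (1.795065 + (-0.325)(1.12018)) / (1 - (-0.325)^2) = 1.431007 / 0.894375 = 1.600008.
  gamma(1) = phi_1 gamma(0) + c_1 = (-0.325)(1.600008) + (1.12018) = 0.600177.
Therefore gamma(1) = 0.6002 (to 4 decimal places).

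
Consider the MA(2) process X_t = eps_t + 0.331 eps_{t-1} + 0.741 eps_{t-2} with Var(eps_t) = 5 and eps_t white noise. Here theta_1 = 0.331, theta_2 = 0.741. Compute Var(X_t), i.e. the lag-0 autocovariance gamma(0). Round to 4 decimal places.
\gamma(0) = 8.2932

For an MA(q) process X_t = eps_t + sum_i theta_i eps_{t-i} with
Var(eps_t) = sigma^2, the variance is
  gamma(0) = sigma^2 * (1 + sum_i theta_i^2).
  sum_i theta_i^2 = (0.331)^2 + (0.741)^2 = 0.109561 + 0.549081 = 0.658642.
  gamma(0) = 5 * (1 + 0.658642) = 5 * 1.658642 = 8.29321, which rounds to 8.2932.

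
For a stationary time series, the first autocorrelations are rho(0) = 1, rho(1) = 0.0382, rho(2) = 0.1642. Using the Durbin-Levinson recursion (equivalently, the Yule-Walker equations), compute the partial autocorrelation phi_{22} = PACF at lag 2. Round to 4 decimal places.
\phi_{22} = 0.1630

The PACF at lag k is phi_{kk}, the last component of the solution
to the Yule-Walker system G_k phi = r_k where
  (G_k)_{ij} = rho(|i - j|), (r_k)_i = rho(i), i,j = 1..k.
Equivalently, Durbin-Levinson gives phi_{kk} iteratively:
  phi_{11} = rho(1)
  phi_{kk} = [rho(k) - sum_{j=1..k-1} phi_{k-1,j} rho(k-j)]
            / [1 - sum_{j=1..k-1} phi_{k-1,j} rho(j)],
  phi_{k,j} = phi_{k-1,j} - phi_{kk} phi_{k-1,k-j},  j = 1..k-1.
Step k = 1:
  phi_11 = rho(1) = 0.0382.
Step k = 2:
  phi_22 = [rho(2) - phi_11 rho(1)] / [1 - phi_11 rho(1)] = [0.1642 - (0.0382)(0.0382)] / [1 - (0.0382)(0.0382)]
         = 0.16274076 / 0.99854076 = 0.163.
Therefore phi_{22} = 0.1630.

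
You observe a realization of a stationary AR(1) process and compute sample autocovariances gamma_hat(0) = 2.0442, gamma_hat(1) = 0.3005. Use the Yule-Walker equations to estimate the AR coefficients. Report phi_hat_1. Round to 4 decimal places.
\hat\phi_{1} = 0.1470

The Yule-Walker equations for an AR(p) process read, in matrix form,
  Gamma_p phi = r_p,   with   (Gamma_p)_{ij} = gamma(|i - j|),
                       (r_p)_i = gamma(i),   i,j = 1..p.
Substitute the sample gammas (Toeplitz matrix and right-hand side of size 1):
  Gamma_p = [[2.0442]]
  r_p     = [0.3005]
With p = 1 this is the single equation gamma(0) phi_1 = gamma(1):
  phi_hat_1 = gamma(1) / gamma(0) = 0.3005 / 2.0442 = 0.1470.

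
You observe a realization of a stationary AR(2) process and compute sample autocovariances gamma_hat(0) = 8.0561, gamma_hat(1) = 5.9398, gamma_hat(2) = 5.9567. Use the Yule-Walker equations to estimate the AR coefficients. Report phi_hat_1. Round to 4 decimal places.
\hat\phi_{1} = 0.4210

The Yule-Walker equations for an AR(p) process read, in matrix form,
  Gamma_p phi = r_p,   with   (Gamma_p)_{ij} = gamma(|i - j|),
                       (r_p)_i = gamma(i),   i,j = 1..p.
Substitute the sample gammas (Toeplitz matrix and right-hand side of size 2):
  Gamma_p = [[8.0561, 5.9398], [5.9398, 8.0561]]
  r_p     = [5.9398, 5.9567]
Written out:
  8.0561 phi_1 + 5.9398 phi_2 = 5.9398
  5.9398 phi_1 + 8.0561 phi_2 = 5.9567
Solve by Cramer's rule:
  det = gamma(0)^2 - gamma(1)^2 = (8.0561)^2 - (5.9398)^2 = 64.90074721 - 35.28122404 = 29.61952317
  phi_hat_1 = [gamma(1) gamma(0) - gamma(1) gamma(2)] / det = [(5.9398)(8.0561) - (5.9398)(5.9567)] / 29.61952317 = 12.47001612 / 29.61952317 = 0.421
  phi_hat_2 = [gamma(0) gamma(2) - gamma(1)^2] / det = [(8.0561)(5.9567) - (5.9398)^2] / 29.61952317 = 12.70654683 / 29.61952317 = 0.429
So phi_hat = [0.4210, 0.4290].
Therefore phi_hat_1 = 0.4210.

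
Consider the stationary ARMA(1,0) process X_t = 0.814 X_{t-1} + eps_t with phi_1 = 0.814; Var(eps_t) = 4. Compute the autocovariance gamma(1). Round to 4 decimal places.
\gamma(1) = 9.6502

Multiply the model equation by X_{t-k} and take expectations. With theta_0 = psi_0 = 1 and psi_j the MA(infinity) weights, this gives
  gamma(k) - sum_i phi_i gamma(k-i) = c_k,
  c_k = sigma^2 * sum_{j=k..q} theta_j psi_{j-k}   (c_k = 0 for k > q),
using gamma(-m) = gamma(m).
Pure AR (q = 0): c_0 = sigma^2 = 4, c_k = 0 for k >= 1.
Equations for k = 0 and k = 1 (AR order 1):
  gamma(0) = phi_1 gamma(1) + c_0
  gamma(1) = phi_1 gamma(0) + c_1
Substituting the second into the first: gamma(0) (1 - phi_1^2) = c_0 + phi_1 c_1, so
  gamma(0) = c_0 / (1 - phi_1^2) = 4 / (1 - (0.814)^2) = 4 / 0.337404 = 11.855224.
  gamma(1) = phi_1 gamma(0) = (0.814)(11.855224) = 9.650152.
Therefore gamma(1) = 9.6502 (to 4 decimal places).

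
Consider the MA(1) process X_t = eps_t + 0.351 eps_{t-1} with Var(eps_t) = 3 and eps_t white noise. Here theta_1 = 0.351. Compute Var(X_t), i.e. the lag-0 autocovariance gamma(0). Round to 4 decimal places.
\gamma(0) = 3.3696

For an MA(q) process X_t = eps_t + sum_i theta_i eps_{t-i} with
Var(eps_t) = sigma^2, the variance is
  gamma(0) = sigma^2 * (1 + sum_i theta_i^2).
  sum_i theta_i^2 = (0.351)^2 = 0.123201.
  gamma(0) = 3 * (1 + 0.123201) = 3 * 1.123201 = 3.369603, which rounds to 3.3696.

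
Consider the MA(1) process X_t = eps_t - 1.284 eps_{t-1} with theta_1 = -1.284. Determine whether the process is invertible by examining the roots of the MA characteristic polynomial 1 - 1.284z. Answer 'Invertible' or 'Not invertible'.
\text{Not invertible}

The MA(q) characteristic polynomial is P(z) = 1 - 1.284z.
Invertibility requires all roots to lie outside the unit circle, i.e. |z| > 1 for every root.
This is linear in z: 1 + (-1.284) z = 0  =>  z = -1/(-1.284) = 0.778816,  |z| = 0.778816.
Moduli of all roots: 0.7788.
All moduli strictly greater than 1? No.
Verdict: Not invertible.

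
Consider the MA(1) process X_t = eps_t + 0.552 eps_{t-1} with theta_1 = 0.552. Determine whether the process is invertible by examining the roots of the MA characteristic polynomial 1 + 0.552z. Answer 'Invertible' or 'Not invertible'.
\text{Invertible}

The MA(q) characteristic polynomial is P(z) = 1 + 0.552z.
Invertibility requires all roots to lie outside the unit circle, i.e. |z| > 1 for every root.
This is linear in z: 1 + (0.552) z = 0  =>  z = -1/(0.552) = -1.811594,  |z| = 1.811594.
Moduli of all roots: 1.8116.
All moduli strictly greater than 1? Yes.
Verdict: Invertible.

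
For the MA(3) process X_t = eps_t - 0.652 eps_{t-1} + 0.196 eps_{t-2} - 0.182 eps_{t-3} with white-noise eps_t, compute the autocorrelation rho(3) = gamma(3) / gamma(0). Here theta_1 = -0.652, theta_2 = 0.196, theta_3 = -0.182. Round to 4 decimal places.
\rho(3) = -0.1216

For an MA(q) process with theta_0 = 1, the autocovariance is
  gamma(k) = sigma^2 * sum_{i=0..q-k} theta_i * theta_{i+k},
and rho(k) = gamma(k) / gamma(0). Sigma^2 cancels.
  numerator   = (1)*(-0.182) = -0.182.
  denominator = (1)^2 + (-0.652)^2 + (0.196)^2 + (-0.182)^2 = 1.496644.
  rho(3) = -0.182 / 1.496644 = -0.1216.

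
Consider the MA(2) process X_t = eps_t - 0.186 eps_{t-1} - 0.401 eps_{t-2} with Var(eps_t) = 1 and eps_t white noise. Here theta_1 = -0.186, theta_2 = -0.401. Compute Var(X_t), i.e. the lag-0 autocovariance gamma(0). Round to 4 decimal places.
\gamma(0) = 1.1954

For an MA(q) process X_t = eps_t + sum_i theta_i eps_{t-i} with
Var(eps_t) = sigma^2, the variance is
  gamma(0) = sigma^2 * (1 + sum_i theta_i^2).
  sum_i theta_i^2 = (-0.186)^2 + (-0.401)^2 = 0.034596 + 0.160801 = 0.195397.
  gamma(0) = 1 * (1 + 0.195397) = 1 * 1.195397 = 1.195397, which rounds to 1.1954.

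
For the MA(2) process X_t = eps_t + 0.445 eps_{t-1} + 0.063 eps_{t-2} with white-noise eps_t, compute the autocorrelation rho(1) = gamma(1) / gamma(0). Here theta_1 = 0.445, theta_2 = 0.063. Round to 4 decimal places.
\rho(1) = 0.3935

For an MA(q) process with theta_0 = 1, the autocovariance is
  gamma(k) = sigma^2 * sum_{i=0..q-k} theta_i * theta_{i+k},
and rho(k) = gamma(k) / gamma(0). Sigma^2 cancels.
  numerator   = (1)*(0.445) + (0.445)*(0.063) = 0.473035.
  denominator = (1)^2 + (0.445)^2 + (0.063)^2 = 1.201994.
  rho(1) = 0.473035 / 1.201994 = 0.3935.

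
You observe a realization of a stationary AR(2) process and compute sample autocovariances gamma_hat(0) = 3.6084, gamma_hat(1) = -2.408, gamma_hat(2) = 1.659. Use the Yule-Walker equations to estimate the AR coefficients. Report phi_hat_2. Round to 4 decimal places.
\hat\phi_{2} = 0.0260

The Yule-Walker equations for an AR(p) process read, in matrix form,
  Gamma_p phi = r_p,   with   (Gamma_p)_{ij} = gamma(|i - j|),
                       (r_p)_i = gamma(i),   i,j = 1..p.
Substitute the sample gammas (Toeplitz matrix and right-hand side of size 2):
  Gamma_p = [[3.6084, -2.408], [-2.408, 3.6084]]
  r_p     = [-2.408, 1.659]
Written out:
  3.6084 phi_1 - 2.408 phi_2 = -2.408
  -2.408 phi_1 + 3.6084 phi_2 = 1.659
Solve by Cramer's rule:
  det = gamma(0)^2 - gamma(1)^2 = (3.6084)^2 - (-2.408)^2 = 13.02055056 - 5.798464 = 7.22208656
  phi_hat_1 = [gamma(1) gamma(0) - gamma(1) gamma(2)] / det = [(-2.408)(3.6084) - (-2.408)(1.659)] / 7.22208656 = -4.6941552 / 7.22208656 = -0.65
  phi_hat_2 = [gamma(0) gamma(2) - gamma(1)^2] / det = [(3.6084)(1.659) - (-2.408)^2] / 7.22208656 = 0.1878716 / 7.22208656 = 0.026
So phi_hat = [-0.6500, 0.0260].
Therefore phi_hat_2 = 0.0260.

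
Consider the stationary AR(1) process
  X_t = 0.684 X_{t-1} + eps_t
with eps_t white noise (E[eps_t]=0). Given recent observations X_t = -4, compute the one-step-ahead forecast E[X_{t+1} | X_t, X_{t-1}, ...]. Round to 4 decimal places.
E[X_{t+1} \mid \mathcal F_t] = -2.7360

For an AR(p) model X_t = c + sum_i phi_i X_{t-i} + eps_t, the
one-step-ahead conditional mean is
  E[X_{t+1} | X_t, ...] = c + sum_i phi_i X_{t+1-i}.
Substitute known values:
  E[X_{t+1} | ...] = (0.684) * (-4)
                   = -2.7360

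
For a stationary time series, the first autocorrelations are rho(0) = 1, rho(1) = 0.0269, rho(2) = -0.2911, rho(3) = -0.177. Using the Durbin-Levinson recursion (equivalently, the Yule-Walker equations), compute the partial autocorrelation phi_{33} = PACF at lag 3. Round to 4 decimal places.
\phi_{33} = -0.1740

The PACF at lag k is phi_{kk}, the last component of the solution
to the Yule-Walker system G_k phi = r_k where
  (G_k)_{ij} = rho(|i - j|), (r_k)_i = rho(i), i,j = 1..k.
Equivalently, Durbin-Levinson gives phi_{kk} iteratively:
  phi_{11} = rho(1)
  phi_{kk} = [rho(k) - sum_{j=1..k-1} phi_{k-1,j} rho(k-j)]
            / [1 - sum_{j=1..k-1} phi_{k-1,j} rho(j)],
  phi_{k,j} = phi_{k-1,j} - phi_{kk} phi_{k-1,k-j},  j = 1..k-1.
Step k = 1:
  phi_11 = rho(1) = 0.0269.
Step k = 2:
  phi_22 = [rho(2) - phi_11 rho(1)] / [1 - phi_11 rho(1)] = [-0.2911 - (0.0269)(0.0269)] / [1 - (0.0269)(0.0269)]
         = -0.29182361 / 0.99927639 = -0.292035.
  Update: phi_21 = phi_11 - phi_22 phi_11 = 0.0269 - (-0.292035)(0.0269) = 0.034756.
Step k = 3:
  phi_33 = [rho(3) - phi_21 rho(2) - phi_22 rho(1)] / [1 - phi_21 rho(1) - phi_22 rho(2)]
    numerator   = -0.177 - (0.034756)(-0.2911) - (-0.292035)(0.0269) = -0.15902686
    denominator = 1 - (0.034756)(0.0269) - (-0.292035)(-0.2911) = 0.9140537
  phi_33 = -0.15902686 / 0.9140537 = -0.174.
Therefore phi_{33} = -0.1740.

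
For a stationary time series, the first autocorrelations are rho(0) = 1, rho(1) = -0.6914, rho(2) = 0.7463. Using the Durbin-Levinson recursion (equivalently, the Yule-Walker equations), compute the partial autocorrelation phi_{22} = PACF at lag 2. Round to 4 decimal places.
\phi_{22} = 0.5140

The PACF at lag k is phi_{kk}, the last component of the solution
to the Yule-Walker system G_k phi = r_k where
  (G_k)_{ij} = rho(|i - j|), (r_k)_i = rho(i), i,j = 1..k.
Equivalently, Durbin-Levinson gives phi_{kk} iteratively:
  phi_{11} = rho(1)
  phi_{kk} = [rho(k) - sum_{j=1..k-1} phi_{k-1,j} rho(k-j)]
            / [1 - sum_{j=1..k-1} phi_{k-1,j} rho(j)],
  phi_{k,j} = phi_{k-1,j} - phi_{kk} phi_{k-1,k-j},  j = 1..k-1.
Step k = 1:
  phi_11 = rho(1) = -0.6914.
Step k = 2:
  phi_22 = [rho(2) - phi_11 rho(1)] / [1 - phi_11 rho(1)] = [0.7463 - (-0.6914)(-0.6914)] / [1 - (-0.6914)(-0.6914)]
         = 0.26826604 / 0.52196604 = 0.514.
Therefore phi_{22} = 0.5140.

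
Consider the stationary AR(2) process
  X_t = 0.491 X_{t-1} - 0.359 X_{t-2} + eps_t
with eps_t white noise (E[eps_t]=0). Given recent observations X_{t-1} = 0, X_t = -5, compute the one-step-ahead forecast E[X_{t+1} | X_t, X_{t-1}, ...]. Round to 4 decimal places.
E[X_{t+1} \mid \mathcal F_t] = -2.4550

For an AR(p) model X_t = c + sum_i phi_i X_{t-i} + eps_t, the
one-step-ahead conditional mean is
  E[X_{t+1} | X_t, ...] = c + sum_i phi_i X_{t+1-i}.
Substitute known values:
  E[X_{t+1} | ...] = (0.491) * (-5) + (-0.359) * (0)
                   = -2.4550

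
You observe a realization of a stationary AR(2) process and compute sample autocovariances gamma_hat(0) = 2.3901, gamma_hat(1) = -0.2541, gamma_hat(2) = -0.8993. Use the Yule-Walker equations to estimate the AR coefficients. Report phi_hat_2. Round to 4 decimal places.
\hat\phi_{2} = -0.3920

The Yule-Walker equations for an AR(p) process read, in matrix form,
  Gamma_p phi = r_p,   with   (Gamma_p)_{ij} = gamma(|i - j|),
                       (r_p)_i = gamma(i),   i,j = 1..p.
Substitute the sample gammas (Toeplitz matrix and right-hand side of size 2):
  Gamma_p = [[2.3901, -0.2541], [-0.2541, 2.3901]]
  r_p     = [-0.2541, -0.8993]
Written out:
  2.3901 phi_1 - 0.2541 phi_2 = -0.2541
  -0.2541 phi_1 + 2.3901 phi_2 = -0.8993
Solve by Cramer's rule:
  det = gamma(0)^2 - gamma(1)^2 = (2.3901)^2 - (-0.2541)^2 = 5.71257801 - 0.06456681 = 5.6480112
  phi_hat_1 = [gamma(1) gamma(0) - gamma(1) gamma(2)] / det = [(-0.2541)(2.3901) - (-0.2541)(-0.8993)] / 5.6480112 = -0.83583654 / 5.6480112 = -0.148
  phi_hat_2 = [gamma(0) gamma(2) - gamma(1)^2] / det = [(2.3901)(-0.8993) - (-0.2541)^2] / 5.6480112 = -2.21398374 / 5.6480112 = -0.392
So phi_hat = [-0.1480, -0.3920].
Therefore phi_hat_2 = -0.3920.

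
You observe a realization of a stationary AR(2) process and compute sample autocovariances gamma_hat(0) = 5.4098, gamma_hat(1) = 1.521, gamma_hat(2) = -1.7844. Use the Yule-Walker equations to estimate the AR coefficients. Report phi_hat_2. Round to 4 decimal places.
\hat\phi_{2} = -0.4440

The Yule-Walker equations for an AR(p) process read, in matrix form,
  Gamma_p phi = r_p,   with   (Gamma_p)_{ij} = gamma(|i - j|),
                       (r_p)_i = gamma(i),   i,j = 1..p.
Substitute the sample gammas (Toeplitz matrix and right-hand side of size 2):
  Gamma_p = [[5.4098, 1.521], [1.521, 5.4098]]
  r_p     = [1.521, -1.7844]
Written out:
  5.4098 phi_1 + 1.521 phi_2 = 1.521
  1.521 phi_1 + 5.4098 phi_2 = -1.7844
Solve by Cramer's rule:
  det = gamma(0)^2 - gamma(1)^2 = (5.4098)^2 - (1.521)^2 = 29.26593604 - 2.313441 = 26.95249504
  phi_hat_1 = [gamma(1) gamma(0) - gamma(1) gamma(2)] / det = [(1.521)(5.4098) - (1.521)(-1.7844)] / 26.95249504 = 10.9423782 / 26.95249504 = 0.406
  phi_hat_2 = [gamma(0) gamma(2) - gamma(1)^2] / det = [(5.4098)(-1.7844) - (1.521)^2] / 26.95249504 = -11.96668812 / 26.95249504 = -0.444
So phi_hat = [0.4060, -0.4440].
Therefore phi_hat_2 = -0.4440.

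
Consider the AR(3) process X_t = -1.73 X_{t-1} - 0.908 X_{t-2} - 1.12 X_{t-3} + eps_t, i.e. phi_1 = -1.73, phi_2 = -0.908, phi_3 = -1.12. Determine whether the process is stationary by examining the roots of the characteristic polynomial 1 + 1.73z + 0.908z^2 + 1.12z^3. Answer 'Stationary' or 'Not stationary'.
\text{Not stationary}

The AR(p) characteristic polynomial is P(z) = 1 + 1.73z + 0.908z^2 + 1.12z^3.
Stationarity requires all roots to lie outside the unit circle, i.e. |z| > 1 for every root.
Degree 3: look for a simple real root z0 first, then factor out (1 - z/z0) and solve the remaining quadratic.
Testing z0 = -0.625: P(-0.625) = 1 + (1.73)(-0.625) + (0.908)(-0.625)^2 + (1.12)(-0.625)^3
  = 1 + (-1.08125) + (0.354687) + (-0.273438) = 0.  So z_0 = -0.625 is a root, |z_0| = 0.625.
Divide out the factor (1 + 1.6 z) = (1 - z/z0) (since 1/z0 = -1.6):
  P(z) = (1 + 1.6 z)(1 + (0.13) z + (0.7) z^2)
  [check: z-coef 0.13 - (-1.6) = 1.73; z^2-coef 0.7 - (-1.6)(0.13) = 0.908; z^3-coef -(-1.6)(0.7) = 1.12.]
Remaining roots from the quadratic factor 1 + (0.13) z + (0.7) z^2:
  Set 1 + (0.13) z + (0.7) z^2 = 0, i.e. a z^2 + b z + c = 0 with a = 0.7, b = 0.13, c = 1.
  Discriminant D = b^2 - 4ac = (0.13)^2 - 4*(0.7)*1 = 0.0169 - (2.8) = -2.7831.
  D < 0, so the roots are the complex-conjugate pair z = (-b +/- i sqrt(-D)) / (2a) = -0.0929 +/- 1.1916i.
  For a conjugate pair |z|^2 = z * conj(z) = (product of roots) = c/a = 1/(0.7) = 1.428571, so |z| = sqrt(1.428571) = 1.1952 for both roots.
Moduli of all roots: 0.6250, 1.1952, 1.1952.
All moduli strictly greater than 1? No.
Verdict: Not stationary.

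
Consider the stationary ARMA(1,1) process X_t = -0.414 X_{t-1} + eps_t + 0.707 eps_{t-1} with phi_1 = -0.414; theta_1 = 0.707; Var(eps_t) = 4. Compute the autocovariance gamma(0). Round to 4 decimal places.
\gamma(0) = 4.4144

Multiply the model equation by X_{t-k} and take expectations. With theta_0 = psi_0 = 1 and psi_j the MA(infinity) weights, this gives
  gamma(k) - sum_i phi_i gamma(k-i) = c_k,
  c_k = sigma^2 * sum_{j=k..q} theta_j psi_{j-k}   (c_k = 0 for k > q),
using gamma(-m) = gamma(m).
psi-weights needed (psi_j = theta_j + sum_i phi_i psi_{j-i}):
  psi_1 = theta_1 + phi_1 = 0.707 + (-0.414) = 0.293
Right-hand sides:
  c_0 = sigma^2 (1 + theta_1 psi_1) = 4 * (1 + (0.707)(0.293)) = 4 * 1.207151 = 4.828604
  c_1 = sigma^2 theta_1 = 4 * (0.707) = 2.828
  c_2 = 0
Equations for k = 0 and k = 1 (AR order 1):
  gamma(0) = phi_1 gamma(1) + c_0
  gamma(1) = phi_1 gamma(0) + c_1
Substituting the second into the first: gamma(0) (1 - phi_1^2) = c_0 + phi_1 c_1, so
  gamma(0) = (c_0 + phi_1 c_1) / (1 - phi_1^2) = (4.828604 + (-0.414)(2.828)) / (1 - (-0.414)^2) = 3.657812 / 0.828604 = 4.414427.
Therefore gamma(0) = 4.4144 (to 4 decimal places).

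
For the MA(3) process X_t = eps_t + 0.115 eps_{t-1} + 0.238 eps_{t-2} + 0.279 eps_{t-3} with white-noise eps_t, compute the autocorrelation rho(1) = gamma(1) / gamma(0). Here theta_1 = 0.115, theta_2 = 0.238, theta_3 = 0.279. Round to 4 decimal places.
\rho(1) = 0.1819

For an MA(q) process with theta_0 = 1, the autocovariance is
  gamma(k) = sigma^2 * sum_{i=0..q-k} theta_i * theta_{i+k},
and rho(k) = gamma(k) / gamma(0). Sigma^2 cancels.
  numerator   = (1)*(0.115) + (0.115)*(0.238) + (0.238)*(0.279) = 0.208772.
  denominator = (1)^2 + (0.115)^2 + (0.238)^2 + (0.279)^2 = 1.14771.
  rho(1) = 0.208772 / 1.14771 = 0.1819.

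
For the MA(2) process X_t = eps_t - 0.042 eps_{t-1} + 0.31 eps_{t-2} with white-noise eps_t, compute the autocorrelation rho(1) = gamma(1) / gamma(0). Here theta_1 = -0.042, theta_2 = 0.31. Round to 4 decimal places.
\rho(1) = -0.0501

For an MA(q) process with theta_0 = 1, the autocovariance is
  gamma(k) = sigma^2 * sum_{i=0..q-k} theta_i * theta_{i+k},
and rho(k) = gamma(k) / gamma(0). Sigma^2 cancels.
  numerator   = (1)*(-0.042) + (-0.042)*(0.31) = -0.05502.
  denominator = (1)^2 + (-0.042)^2 + (0.31)^2 = 1.097864.
  rho(1) = -0.05502 / 1.097864 = -0.0501.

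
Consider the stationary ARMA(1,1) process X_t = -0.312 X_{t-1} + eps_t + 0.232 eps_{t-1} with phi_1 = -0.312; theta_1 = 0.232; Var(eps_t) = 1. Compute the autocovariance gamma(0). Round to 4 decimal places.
\gamma(0) = 1.0071

Multiply the model equation by X_{t-k} and take expectations. With theta_0 = psi_0 = 1 and psi_j the MA(infinity) weights, this gives
  gamma(k) - sum_i phi_i gamma(k-i) = c_k,
  c_k = sigma^2 * sum_{j=k..q} theta_j psi_{j-k}   (c_k = 0 for k > q),
using gamma(-m) = gamma(m).
psi-weights needed (psi_j = theta_j + sum_i phi_i psi_{j-i}):
  psi_1 = theta_1 + phi_1 = 0.232 + (-0.312) = -0.08
Right-hand sides:
  c_0 = sigma^2 (1 + theta_1 psi_1) = 1 * (1 + (0.232)(-0.08)) = 1 * 0.98144 = 0.98144
  c_1 = sigma^2 theta_1 = 1 * (0.232) = 0.232
  c_2 = 0
Equations for k = 0 and k = 1 (AR order 1):
  gamma(0) = phi_1 gamma(1) + c_0
  gamma(1) = phi_1 gamma(0) + c_1
Substituting the second into the first: gamma(0) (1 - phi_1^2) = c_0 + phi_1 c_1, so
  gamma(0) = (c_0 + phi_1 c_1) / (1 - phi_1^2) = (0.98144 + (-0.312)(0.232)) / (1 - (-0.312)^2) = 0.909056 / 0.902656 = 1.00709.
Therefore gamma(0) = 1.0071 (to 4 decimal places).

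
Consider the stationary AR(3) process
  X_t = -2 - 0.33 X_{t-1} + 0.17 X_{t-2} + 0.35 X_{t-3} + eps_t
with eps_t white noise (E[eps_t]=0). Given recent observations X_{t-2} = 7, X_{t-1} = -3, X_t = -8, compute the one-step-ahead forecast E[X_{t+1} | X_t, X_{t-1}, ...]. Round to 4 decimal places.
E[X_{t+1} \mid \mathcal F_t] = 2.5800

For an AR(p) model X_t = c + sum_i phi_i X_{t-i} + eps_t, the
one-step-ahead conditional mean is
  E[X_{t+1} | X_t, ...] = c + sum_i phi_i X_{t+1-i}.
Substitute known values:
  E[X_{t+1} | ...] = -2 + (-0.33) * (-8) + (0.17) * (-3) + (0.35) * (7)
                   = 2.5800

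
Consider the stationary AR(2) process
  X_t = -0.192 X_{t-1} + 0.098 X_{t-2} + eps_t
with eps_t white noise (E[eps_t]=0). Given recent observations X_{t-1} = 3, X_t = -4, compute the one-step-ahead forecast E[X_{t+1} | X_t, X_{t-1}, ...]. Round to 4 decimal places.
E[X_{t+1} \mid \mathcal F_t] = 1.0620

For an AR(p) model X_t = c + sum_i phi_i X_{t-i} + eps_t, the
one-step-ahead conditional mean is
  E[X_{t+1} | X_t, ...] = c + sum_i phi_i X_{t+1-i}.
Substitute known values:
  E[X_{t+1} | ...] = (-0.192) * (-4) + (0.098) * (3)
                   = 1.0620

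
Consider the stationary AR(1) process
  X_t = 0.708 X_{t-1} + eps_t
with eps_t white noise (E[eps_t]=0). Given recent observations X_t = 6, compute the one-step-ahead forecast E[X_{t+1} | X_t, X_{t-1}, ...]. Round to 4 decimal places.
E[X_{t+1} \mid \mathcal F_t] = 4.2480

For an AR(p) model X_t = c + sum_i phi_i X_{t-i} + eps_t, the
one-step-ahead conditional mean is
  E[X_{t+1} | X_t, ...] = c + sum_i phi_i X_{t+1-i}.
Substitute known values:
  E[X_{t+1} | ...] = (0.708) * (6)
                   = 4.2480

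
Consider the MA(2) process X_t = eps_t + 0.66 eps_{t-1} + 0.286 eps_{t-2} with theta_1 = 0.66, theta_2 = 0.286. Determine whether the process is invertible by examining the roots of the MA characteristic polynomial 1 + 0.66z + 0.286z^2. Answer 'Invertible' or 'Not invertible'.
\text{Invertible}

The MA(q) characteristic polynomial is P(z) = 1 + 0.66z + 0.286z^2.
Invertibility requires all roots to lie outside the unit circle, i.e. |z| > 1 for every root.
Set 1 + (0.66) z + (0.286) z^2 = 0, i.e. a z^2 + b z + c = 0 with a = 0.286, b = 0.66, c = 1.
Discriminant D = b^2 - 4ac = (0.66)^2 - 4*(0.286)*1 = 0.4356 - (1.144) = -0.7084.
D < 0, so the roots are the complex-conjugate pair z = (-b +/- i sqrt(-D)) / (2a) = -1.1538 +/- 1.4714i.
For a conjugate pair |z|^2 = z * conj(z) = (product of roots) = c/a = 1/(0.286) = 3.496503, so |z| = sqrt(3.496503) = 1.8699 for both roots.
Moduli of all roots: 1.8699, 1.8699.
All moduli strictly greater than 1? Yes.
Verdict: Invertible.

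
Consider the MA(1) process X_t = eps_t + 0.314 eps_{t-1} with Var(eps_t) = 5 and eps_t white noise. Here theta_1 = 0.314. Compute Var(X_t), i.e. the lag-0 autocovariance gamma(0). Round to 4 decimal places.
\gamma(0) = 5.4930

For an MA(q) process X_t = eps_t + sum_i theta_i eps_{t-i} with
Var(eps_t) = sigma^2, the variance is
  gamma(0) = sigma^2 * (1 + sum_i theta_i^2).
  sum_i theta_i^2 = (0.314)^2 = 0.098596.
  gamma(0) = 5 * (1 + 0.098596) = 5 * 1.098596 = 5.49298, which rounds to 5.4930.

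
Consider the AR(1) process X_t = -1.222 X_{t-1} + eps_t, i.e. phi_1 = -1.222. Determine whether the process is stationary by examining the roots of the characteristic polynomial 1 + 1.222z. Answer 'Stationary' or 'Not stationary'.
\text{Not stationary}

The AR(p) characteristic polynomial is P(z) = 1 + 1.222z.
Stationarity requires all roots to lie outside the unit circle, i.e. |z| > 1 for every root.
This is linear in z: 1 + (1.222) z = 0  =>  z = -1/(1.222) = -0.818331,  |z| = 0.818331.
Moduli of all roots: 0.8183.
All moduli strictly greater than 1? No.
Verdict: Not stationary.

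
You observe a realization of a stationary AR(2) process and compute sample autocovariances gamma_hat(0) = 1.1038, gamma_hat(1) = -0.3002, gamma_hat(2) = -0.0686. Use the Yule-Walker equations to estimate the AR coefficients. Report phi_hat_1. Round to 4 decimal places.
\hat\phi_{1} = -0.3119

The Yule-Walker equations for an AR(p) process read, in matrix form,
  Gamma_p phi = r_p,   with   (Gamma_p)_{ij} = gamma(|i - j|),
                       (r_p)_i = gamma(i),   i,j = 1..p.
Substitute the sample gammas (Toeplitz matrix and right-hand side of size 2):
  Gamma_p = [[1.1038, -0.3002], [-0.3002, 1.1038]]
  r_p     = [-0.3002, -0.0686]
Written out:
  1.1038 phi_1 - 0.3002 phi_2 = -0.3002
  -0.3002 phi_1 + 1.1038 phi_2 = -0.0686
Solve by Cramer's rule:
  det = gamma(0)^2 - gamma(1)^2 = (1.1038)^2 - (-0.3002)^2 = 1.21837444 - 0.09012004 = 1.1282544
  phi_hat_1 = [gamma(1) gamma(0) - gamma(1) gamma(2)] / det = [(-0.3002)(1.1038) - (-0.3002)(-0.0686)] / 1.1282544 = -0.35195448 / 1.1282544 = -0.3119
  phi_hat_2 = [gamma(0) gamma(2) - gamma(1)^2] / det = [(1.1038)(-0.0686) - (-0.3002)^2] / 1.1282544 = -0.16584072 / 1.1282544 = -0.147
So phi_hat = [-0.3119, -0.1470].
Therefore phi_hat_1 = -0.3119.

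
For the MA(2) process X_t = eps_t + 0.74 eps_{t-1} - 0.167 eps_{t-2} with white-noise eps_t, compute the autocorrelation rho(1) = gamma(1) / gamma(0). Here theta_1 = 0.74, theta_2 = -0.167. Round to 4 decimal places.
\rho(1) = 0.3913

For an MA(q) process with theta_0 = 1, the autocovariance is
  gamma(k) = sigma^2 * sum_{i=0..q-k} theta_i * theta_{i+k},
and rho(k) = gamma(k) / gamma(0). Sigma^2 cancels.
  numerator   = (1)*(0.74) + (0.74)*(-0.167) = 0.61642.
  denominator = (1)^2 + (0.74)^2 + (-0.167)^2 = 1.575489.
  rho(1) = 0.61642 / 1.575489 = 0.3913.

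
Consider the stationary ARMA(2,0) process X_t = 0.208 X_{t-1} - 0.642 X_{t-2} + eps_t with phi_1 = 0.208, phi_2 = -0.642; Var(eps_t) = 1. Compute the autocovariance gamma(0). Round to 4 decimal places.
\gamma(0) = 1.7289

Multiply the model equation by X_{t-k} and take expectations. With theta_0 = psi_0 = 1 and psi_j the MA(infinity) weights, this gives
  gamma(k) - sum_i phi_i gamma(k-i) = c_k,
  c_k = sigma^2 * sum_{j=k..q} theta_j psi_{j-k}   (c_k = 0 for k > q),
using gamma(-m) = gamma(m).
Pure AR (q = 0): c_0 = sigma^2 = 1, c_k = 0 for k >= 1.
Equations for k = 0, 1, 2 (AR order 2, c_2 = 0):
  (E0) gamma(0) = phi_1 gamma(1) + phi_2 gamma(2) + c_0
  (E1) gamma(1) = phi_1 gamma(0) + phi_2 gamma(1) + c_1
  (E2) gamma(2) = phi_1 gamma(1) + phi_2 gamma(0)
From (E1): gamma(1) = A gamma(0) + B with
  A = phi_1 / (1 - phi_2) = 0.208 / 1.642 = 0.126675,   B = c_1 / (1 - phi_2) = 0 / 1.642 = 0.
Insert (E2) into (E0): gamma(0) (1 - phi_2^2) = phi_1 (1 + phi_2) gamma(1) + c_0.
  phi_1 (1 + phi_2) = (0.208)(0.358) = 0.074464,   1 - phi_2^2 = 0.587836.
Replace gamma(1) by A gamma(0) + B and collect gamma(0):
  gamma(0) [0.587836 - (0.074464)(0.126675)] = c_0 = 1
  gamma(0) * 0.578403 = 1
  gamma(0) = 1 / 0.578403 = 1.728898.
Therefore gamma(0) = 1.7289 (to 4 decimal places).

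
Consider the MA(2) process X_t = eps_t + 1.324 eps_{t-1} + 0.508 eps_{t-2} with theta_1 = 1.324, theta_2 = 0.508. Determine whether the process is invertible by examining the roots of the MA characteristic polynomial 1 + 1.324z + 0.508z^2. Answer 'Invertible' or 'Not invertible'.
\text{Invertible}

The MA(q) characteristic polynomial is P(z) = 1 + 1.324z + 0.508z^2.
Invertibility requires all roots to lie outside the unit circle, i.e. |z| > 1 for every root.
Set 1 + (1.324) z + (0.508) z^2 = 0, i.e. a z^2 + b z + c = 0 with a = 0.508, b = 1.324, c = 1.
Discriminant D = b^2 - 4ac = (1.324)^2 - 4*(0.508)*1 = 1.752976 - (2.032) = -0.279024.
D < 0, so the roots are the complex-conjugate pair z = (-b +/- i sqrt(-D)) / (2a) = -1.3031 +/- 0.5199i.
For a conjugate pair |z|^2 = z * conj(z) = (product of roots) = c/a = 1/(0.508) = 1.968504, so |z| = sqrt(1.968504) = 1.403 for both roots.
Moduli of all roots: 1.4030, 1.4030.
All moduli strictly greater than 1? Yes.
Verdict: Invertible.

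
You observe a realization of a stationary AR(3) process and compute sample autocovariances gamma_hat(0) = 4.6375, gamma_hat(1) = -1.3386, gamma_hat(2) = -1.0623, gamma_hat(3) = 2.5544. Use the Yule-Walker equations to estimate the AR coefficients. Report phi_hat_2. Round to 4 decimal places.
\hat\phi_{2} = -0.1670

The Yule-Walker equations for an AR(p) process read, in matrix form,
  Gamma_p phi = r_p,   with   (Gamma_p)_{ij} = gamma(|i - j|),
                       (r_p)_i = gamma(i),   i,j = 1..p.
Substitute the sample gammas (Toeplitz matrix and right-hand side of size 3):
  Gamma_p = [[4.6375, -1.3386, -1.0623], [-1.3386, 4.6375, -1.3386], [-1.0623, -1.3386, 4.6375]]
  r_p     = [-1.3386, -1.0623, 2.5544]
Written out (R1..R3):
  (R1) 4.6375 phi_1 - 1.3386 phi_2 - 1.0623 phi_3 = -1.3386
  (R2) -1.3386 phi_1 + 4.6375 phi_2 - 1.3386 phi_3 = -1.0623
  (R3) -1.0623 phi_1 - 1.3386 phi_2 + 4.6375 phi_3 = 2.5544
Gaussian elimination:
  R2 <- R2 - (-1.3386/4.6375) R1 = R2 - (-0.288647) R1:  4.251117 phi_2 - 1.64523 phi_3 = -1.448683
  R3 <- R3 - (-1.0623/4.6375) R1 = R3 - (-0.229067) R1:  -1.64523 phi_2 + 4.394162 phi_3 = 2.24777
  R3 <- R3 - (-1.64523/4.251117) R2 = R3 - (-0.387011) R2:  3.75744 phi_3 = 1.687114
Back-substitution:
  phi_hat_3 = 1.687114 / 3.75744 = 0.449006
  phi_hat_2 = (-1.448683 - (-1.64523)(0.449006)) / 4.251117 = -0.167007
  phi_hat_1 = (-1.3386 - (-1.3386)(-0.167007) - (-1.0623)(0.449006)) / 4.6375 = -0.234
So phi_hat = [-0.2340, -0.1670, 0.4490].
Therefore phi_hat_2 = -0.1670.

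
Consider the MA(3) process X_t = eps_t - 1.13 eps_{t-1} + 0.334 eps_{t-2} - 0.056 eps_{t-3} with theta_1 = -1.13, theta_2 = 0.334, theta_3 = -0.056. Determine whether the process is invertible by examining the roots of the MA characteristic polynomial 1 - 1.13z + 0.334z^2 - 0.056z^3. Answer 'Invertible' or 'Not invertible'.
\text{Invertible}

The MA(q) characteristic polynomial is P(z) = 1 - 1.13z + 0.334z^2 - 0.056z^3.
Invertibility requires all roots to lie outside the unit circle, i.e. |z| > 1 for every root.
Degree 3: look for a simple real root z0 first, then factor out (1 - z/z0) and solve the remaining quadratic.
Testing z0 = 1.25: P(1.25) = 1 + (-1.13)(1.25) + (0.334)(1.25)^2 + (-0.056)(1.25)^3
  = 1 + (-1.4125) + (0.521875) + (-0.109375) = 0.  So z_0 = 1.25 is a root, |z_0| = 1.25.
Divide out the factor (1 - 0.8 z) = (1 - z/z0) (since 1/z0 = 0.8):
  P(z) = (1 - 0.8 z)(1 + (-0.33) z + (0.07) z^2)
  [check: z-coef -0.33 - (0.8) = -1.13; z^2-coef 0.07 - (0.8)(-0.33) = 0.334; z^3-coef -(0.8)(0.07) = -0.056.]
Remaining roots from the quadratic factor 1 + (-0.33) z + (0.07) z^2:
  Set 1 + (-0.33) z + (0.07) z^2 = 0, i.e. a z^2 + b z + c = 0 with a = 0.07, b = -0.33, c = 1.
  Discriminant D = b^2 - 4ac = (-0.33)^2 - 4*(0.07)*1 = 0.1089 - (0.28) = -0.1711.
  D < 0, so the roots are the complex-conjugate pair z = (-b +/- i sqrt(-D)) / (2a) = 2.3571 +/- 2.9546i.
  For a conjugate pair |z|^2 = z * conj(z) = (product of roots) = c/a = 1/(0.07) = 14.285714, so |z| = sqrt(14.285714) = 3.7796 for both roots.
Moduli of all roots: 1.2500, 3.7796, 3.7796.
All moduli strictly greater than 1? Yes.
Verdict: Invertible.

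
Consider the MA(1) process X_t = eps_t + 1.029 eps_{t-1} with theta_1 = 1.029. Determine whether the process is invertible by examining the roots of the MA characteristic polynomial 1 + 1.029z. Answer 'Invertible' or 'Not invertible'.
\text{Not invertible}

The MA(q) characteristic polynomial is P(z) = 1 + 1.029z.
Invertibility requires all roots to lie outside the unit circle, i.e. |z| > 1 for every root.
This is linear in z: 1 + (1.029) z = 0  =>  z = -1/(1.029) = -0.971817,  |z| = 0.971817.
Moduli of all roots: 0.9718.
All moduli strictly greater than 1? No.
Verdict: Not invertible.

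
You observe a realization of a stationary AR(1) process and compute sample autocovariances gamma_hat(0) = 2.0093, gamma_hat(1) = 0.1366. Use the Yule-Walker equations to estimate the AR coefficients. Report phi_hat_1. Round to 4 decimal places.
\hat\phi_{1} = 0.0680

The Yule-Walker equations for an AR(p) process read, in matrix form,
  Gamma_p phi = r_p,   with   (Gamma_p)_{ij} = gamma(|i - j|),
                       (r_p)_i = gamma(i),   i,j = 1..p.
Substitute the sample gammas (Toeplitz matrix and right-hand side of size 1):
  Gamma_p = [[2.0093]]
  r_p     = [0.1366]
With p = 1 this is the single equation gamma(0) phi_1 = gamma(1):
  phi_hat_1 = gamma(1) / gamma(0) = 0.1366 / 2.0093 = 0.0680.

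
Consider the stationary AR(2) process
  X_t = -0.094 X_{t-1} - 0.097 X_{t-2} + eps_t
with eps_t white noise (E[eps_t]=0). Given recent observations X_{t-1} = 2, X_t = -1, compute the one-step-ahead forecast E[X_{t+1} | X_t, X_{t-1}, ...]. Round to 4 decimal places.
E[X_{t+1} \mid \mathcal F_t] = -0.1000

For an AR(p) model X_t = c + sum_i phi_i X_{t-i} + eps_t, the
one-step-ahead conditional mean is
  E[X_{t+1} | X_t, ...] = c + sum_i phi_i X_{t+1-i}.
Substitute known values:
  E[X_{t+1} | ...] = (-0.094) * (-1) + (-0.097) * (2)
                   = -0.1000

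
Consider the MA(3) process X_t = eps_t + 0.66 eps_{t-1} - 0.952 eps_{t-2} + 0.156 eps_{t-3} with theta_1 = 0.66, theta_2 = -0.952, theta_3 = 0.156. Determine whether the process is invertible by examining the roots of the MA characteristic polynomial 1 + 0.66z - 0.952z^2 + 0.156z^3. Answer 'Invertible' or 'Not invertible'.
\text{Not invertible}

The MA(q) characteristic polynomial is P(z) = 1 + 0.66z - 0.952z^2 + 0.156z^3.
Invertibility requires all roots to lie outside the unit circle, i.e. |z| > 1 for every root.
Degree 3: look for a simple real root z0 first, then factor out (1 - z/z0) and solve the remaining quadratic.
Testing z0 = 5: P(5) = 1 + (0.66)(5) + (-0.952)(5)^2 + (0.156)(5)^3
  = 1 + (3.3) + (-23.8) + (19.5) = 0.  So z_0 = 5 is a root, |z_0| = 5.
Divide out the factor (1 - 0.2 z) = (1 - z/z0) (since 1/z0 = 0.2):
  P(z) = (1 - 0.2 z)(1 + (0.86) z + (-0.78) z^2)
  [check: z-coef 0.86 - (0.2) = 0.66; z^2-coef -0.78 - (0.2)(0.86) = -0.952; z^3-coef -(0.2)(-0.78) = 0.156.]
Remaining roots from the quadratic factor 1 + (0.86) z + (-0.78) z^2:
  Set 1 + (0.86) z + (-0.78) z^2 = 0, i.e. a z^2 + b z + c = 0 with a = -0.78, b = 0.86, c = 1.
  Discriminant D = b^2 - 4ac = (0.86)^2 - 4*(-0.78)*1 = 0.7396 - (-3.12) = 3.8596.
  D >= 0, so the roots are real: z = (-b +/- sqrt(D)) / (2a) = (-0.86 +/- 1.964586) / (-1.56).
    z_1 = (-0.86 + 1.964586) / (-1.56) = -0.7081,   |z_1| = 0.7081.
    z_2 = (-0.86 - 1.964586) / (-1.56) = 1.8106,   |z_2| = 1.8106.
Moduli of all roots: 5.0000, 0.7081, 1.8106.
All moduli strictly greater than 1? No.
Verdict: Not invertible.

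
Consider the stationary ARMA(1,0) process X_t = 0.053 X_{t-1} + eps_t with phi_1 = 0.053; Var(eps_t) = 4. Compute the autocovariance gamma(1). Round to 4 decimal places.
\gamma(1) = 0.2126

Multiply the model equation by X_{t-k} and take expectations. With theta_0 = psi_0 = 1 and psi_j the MA(infinity) weights, this gives
  gamma(k) - sum_i phi_i gamma(k-i) = c_k,
  c_k = sigma^2 * sum_{j=k..q} theta_j psi_{j-k}   (c_k = 0 for k > q),
using gamma(-m) = gamma(m).
Pure AR (q = 0): c_0 = sigma^2 = 4, c_k = 0 for k >= 1.
Equations for k = 0 and k = 1 (AR order 1):
  gamma(0) = phi_1 gamma(1) + c_0
  gamma(1) = phi_1 gamma(0) + c_1
Substituting the second into the first: gamma(0) (1 - phi_1^2) = c_0 + phi_1 c_1, so
  gamma(0) = c_0 / (1 - phi_1^2) = 4 / (1 - (0.053)^2) = 4 / 0.997191 = 4.011268.
  gamma(1) = phi_1 gamma(0) = (0.053)(4.011268) = 0.212597.
Therefore gamma(1) = 0.2126 (to 4 decimal places).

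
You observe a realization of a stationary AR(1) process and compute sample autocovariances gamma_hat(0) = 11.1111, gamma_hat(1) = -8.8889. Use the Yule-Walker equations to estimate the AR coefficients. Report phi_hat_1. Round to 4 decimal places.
\hat\phi_{1} = -0.8000

The Yule-Walker equations for an AR(p) process read, in matrix form,
  Gamma_p phi = r_p,   with   (Gamma_p)_{ij} = gamma(|i - j|),
                       (r_p)_i = gamma(i),   i,j = 1..p.
Substitute the sample gammas (Toeplitz matrix and right-hand side of size 1):
  Gamma_p = [[11.1111]]
  r_p     = [-8.8889]
With p = 1 this is the single equation gamma(0) phi_1 = gamma(1):
  phi_hat_1 = gamma(1) / gamma(0) = -8.8889 / 11.1111 = -0.8000.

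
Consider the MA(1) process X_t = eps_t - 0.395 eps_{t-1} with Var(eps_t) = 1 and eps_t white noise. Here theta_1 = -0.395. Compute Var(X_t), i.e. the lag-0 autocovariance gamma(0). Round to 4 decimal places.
\gamma(0) = 1.1560

For an MA(q) process X_t = eps_t + sum_i theta_i eps_{t-i} with
Var(eps_t) = sigma^2, the variance is
  gamma(0) = sigma^2 * (1 + sum_i theta_i^2).
  sum_i theta_i^2 = (-0.395)^2 = 0.156025.
  gamma(0) = 1 * (1 + 0.156025) = 1 * 1.156025 = 1.156025, which rounds to 1.1560.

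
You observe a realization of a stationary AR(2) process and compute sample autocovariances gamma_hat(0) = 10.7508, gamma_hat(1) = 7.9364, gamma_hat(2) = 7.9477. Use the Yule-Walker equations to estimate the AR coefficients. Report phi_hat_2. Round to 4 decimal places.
\hat\phi_{2} = 0.4270

The Yule-Walker equations for an AR(p) process read, in matrix form,
  Gamma_p phi = r_p,   with   (Gamma_p)_{ij} = gamma(|i - j|),
                       (r_p)_i = gamma(i),   i,j = 1..p.
Substitute the sample gammas (Toeplitz matrix and right-hand side of size 2):
  Gamma_p = [[10.7508, 7.9364], [7.9364, 10.7508]]
  r_p     = [7.9364, 7.9477]
Written out:
  10.7508 phi_1 + 7.9364 phi_2 = 7.9364
  7.9364 phi_1 + 10.7508 phi_2 = 7.9477
Solve by Cramer's rule:
  det = gamma(0)^2 - gamma(1)^2 = (10.7508)^2 - (7.9364)^2 = 115.57970064 - 62.98644496 = 52.59325568
  phi_hat_1 = [gamma(1) gamma(0) - gamma(1) gamma(2)] / det = [(7.9364)(10.7508) - (7.9364)(7.9477)] / 52.59325568 = 22.24652284 / 52.59325568 = 0.423
  phi_hat_2 = [gamma(0) gamma(2) - gamma(1)^2] / det = [(10.7508)(7.9477) - (7.9364)^2] / 52.59325568 = 22.4576882 / 52.59325568 = 0.427
So phi_hat = [0.4230, 0.4270].
Therefore phi_hat_2 = 0.4270.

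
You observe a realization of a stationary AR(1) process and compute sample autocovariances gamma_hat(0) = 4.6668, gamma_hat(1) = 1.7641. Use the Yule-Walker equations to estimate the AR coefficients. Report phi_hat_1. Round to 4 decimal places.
\hat\phi_{1} = 0.3780

The Yule-Walker equations for an AR(p) process read, in matrix form,
  Gamma_p phi = r_p,   with   (Gamma_p)_{ij} = gamma(|i - j|),
                       (r_p)_i = gamma(i),   i,j = 1..p.
Substitute the sample gammas (Toeplitz matrix and right-hand side of size 1):
  Gamma_p = [[4.6668]]
  r_p     = [1.7641]
With p = 1 this is the single equation gamma(0) phi_1 = gamma(1):
  phi_hat_1 = gamma(1) / gamma(0) = 1.7641 / 4.6668 = 0.3780.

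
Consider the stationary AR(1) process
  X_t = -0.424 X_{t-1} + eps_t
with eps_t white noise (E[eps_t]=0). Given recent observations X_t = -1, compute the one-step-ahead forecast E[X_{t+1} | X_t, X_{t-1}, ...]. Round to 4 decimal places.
E[X_{t+1} \mid \mathcal F_t] = 0.4240

For an AR(p) model X_t = c + sum_i phi_i X_{t-i} + eps_t, the
one-step-ahead conditional mean is
  E[X_{t+1} | X_t, ...] = c + sum_i phi_i X_{t+1-i}.
Substitute known values:
  E[X_{t+1} | ...] = (-0.424) * (-1)
                   = 0.4240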